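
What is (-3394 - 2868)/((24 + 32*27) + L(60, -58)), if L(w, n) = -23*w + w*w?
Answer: -3131/1554 ≈ -2.0148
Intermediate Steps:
L(w, n) = w² - 23*w (L(w, n) = -23*w + w² = w² - 23*w)
(-3394 - 2868)/((24 + 32*27) + L(60, -58)) = (-3394 - 2868)/((24 + 32*27) + 60*(-23 + 60)) = -6262/((24 + 864) + 60*37) = -6262/(888 + 2220) = -6262/3108 = -6262*1/3108 = -3131/1554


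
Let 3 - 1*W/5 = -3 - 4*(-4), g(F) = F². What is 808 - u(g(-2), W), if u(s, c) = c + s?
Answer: 854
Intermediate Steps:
W = -50 (W = 15 - 5*(-3 - 4*(-4)) = 15 - 5*(-3 + 16) = 15 - 5*13 = 15 - 65 = -50)
808 - u(g(-2), W) = 808 - (-50 + (-2)²) = 808 - (-50 + 4) = 808 - 1*(-46) = 808 + 46 = 854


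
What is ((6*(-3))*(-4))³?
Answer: 373248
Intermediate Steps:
((6*(-3))*(-4))³ = (-18*(-4))³ = 72³ = 373248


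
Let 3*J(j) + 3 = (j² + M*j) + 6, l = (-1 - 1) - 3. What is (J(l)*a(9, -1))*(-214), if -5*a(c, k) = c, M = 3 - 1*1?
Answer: 11556/5 ≈ 2311.2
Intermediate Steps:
M = 2 (M = 3 - 1 = 2)
a(c, k) = -c/5
l = -5 (l = -2 - 3 = -5)
J(j) = 1 + j²/3 + 2*j/3 (J(j) = -1 + ((j² + 2*j) + 6)/3 = -1 + (6 + j² + 2*j)/3 = -1 + (2 + j²/3 + 2*j/3) = 1 + j²/3 + 2*j/3)
(J(l)*a(9, -1))*(-214) = ((1 + (⅓)*(-5)² + (⅔)*(-5))*(-⅕*9))*(-214) = ((1 + (⅓)*25 - 10/3)*(-9/5))*(-214) = ((1 + 25/3 - 10/3)*(-9/5))*(-214) = (6*(-9/5))*(-214) = -54/5*(-214) = 11556/5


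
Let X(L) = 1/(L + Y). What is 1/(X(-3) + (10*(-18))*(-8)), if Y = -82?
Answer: 85/122399 ≈ 0.00069445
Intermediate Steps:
X(L) = 1/(-82 + L) (X(L) = 1/(L - 82) = 1/(-82 + L))
1/(X(-3) + (10*(-18))*(-8)) = 1/(1/(-82 - 3) + (10*(-18))*(-8)) = 1/(1/(-85) - 180*(-8)) = 1/(-1/85 + 1440) = 1/(122399/85) = 85/122399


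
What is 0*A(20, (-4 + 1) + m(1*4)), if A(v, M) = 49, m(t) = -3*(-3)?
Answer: 0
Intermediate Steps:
m(t) = 9
0*A(20, (-4 + 1) + m(1*4)) = 0*49 = 0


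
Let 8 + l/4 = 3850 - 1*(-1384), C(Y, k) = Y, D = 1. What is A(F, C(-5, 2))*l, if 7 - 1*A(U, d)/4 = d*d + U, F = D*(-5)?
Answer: -1087008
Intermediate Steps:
F = -5 (F = 1*(-5) = -5)
A(U, d) = 28 - 4*U - 4*d² (A(U, d) = 28 - 4*(d*d + U) = 28 - 4*(d² + U) = 28 - 4*(U + d²) = 28 + (-4*U - 4*d²) = 28 - 4*U - 4*d²)
l = 20904 (l = -32 + 4*(3850 - 1*(-1384)) = -32 + 4*(3850 + 1384) = -32 + 4*5234 = -32 + 20936 = 20904)
A(F, C(-5, 2))*l = (28 - 4*(-5) - 4*(-5)²)*20904 = (28 + 20 - 4*25)*20904 = (28 + 20 - 100)*20904 = -52*20904 = -1087008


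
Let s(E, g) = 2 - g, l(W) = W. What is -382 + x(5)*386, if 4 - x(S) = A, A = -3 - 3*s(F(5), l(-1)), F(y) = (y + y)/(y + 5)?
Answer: 5794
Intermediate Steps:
F(y) = 2*y/(5 + y) (F(y) = (2*y)/(5 + y) = 2*y/(5 + y))
A = -12 (A = -3 - 3*(2 - 1*(-1)) = -3 - 3*(2 + 1) = -3 - 3*3 = -3 - 9 = -12)
x(S) = 16 (x(S) = 4 - 1*(-12) = 4 + 12 = 16)
-382 + x(5)*386 = -382 + 16*386 = -382 + 6176 = 5794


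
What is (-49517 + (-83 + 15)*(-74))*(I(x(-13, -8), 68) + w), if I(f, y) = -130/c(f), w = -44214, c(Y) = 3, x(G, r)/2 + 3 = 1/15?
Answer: 5906362420/3 ≈ 1.9688e+9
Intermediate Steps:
x(G, r) = -88/15 (x(G, r) = -6 + 2/15 = -88/15)
I(f, y) = -130/3
(-49517 + (-83 + 15)*(-74))*(I(x(-13, -8), 68) + w) = (-49517 + (-83 + 15)*(-74))*(-130/3 - 44214) = (-49517 - 68*(-74))*(-132772/3) = (-49517 + 5032)*(-132772/3) = -44485*(-132772/3) = 5906362420/3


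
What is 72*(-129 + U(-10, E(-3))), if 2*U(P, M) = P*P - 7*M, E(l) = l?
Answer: -4932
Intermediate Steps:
U(P, M) = P²/2 - 7*M/2 (U(P, M) = (P*P - 7*M)/2 = (P² - 7*M)/2 = P²/2 - 7*M/2)
72*(-129 + U(-10, E(-3))) = 72*(-129 + ((½)*(-10)² - 7/2*(-3))) = 72*(-129 + ((½)*100 + 21/2)) = 72*(-129 + (50 + 21/2)) = 72*(-129 + 121/2) = 72*(-137/2) = -4932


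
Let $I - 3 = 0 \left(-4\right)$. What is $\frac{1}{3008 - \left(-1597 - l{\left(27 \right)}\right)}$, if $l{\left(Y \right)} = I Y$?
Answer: $\frac{1}{4686} \approx 0.0002134$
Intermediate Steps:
$I = 3$ ($I = 3 + 0 \left(-4\right) = 3 + 0 = 3$)
$l{\left(Y \right)} = 3 Y$
$\frac{1}{3008 - \left(-1597 - l{\left(27 \right)}\right)} = \frac{1}{3008 - \left(-1597 - 3 \cdot 27\right)} = \frac{1}{3008 - \left(-1597 - 81\right)} = \frac{1}{3008 - -1678} = \frac{1}{3008 + 1678} = \frac{1}{4686}$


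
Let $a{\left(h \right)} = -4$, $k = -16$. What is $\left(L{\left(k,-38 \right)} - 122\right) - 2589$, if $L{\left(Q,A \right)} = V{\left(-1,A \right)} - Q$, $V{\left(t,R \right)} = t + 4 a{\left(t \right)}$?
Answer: $-2712$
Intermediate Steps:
$V{\left(t,R \right)} = -16 + t$ ($V{\left(t,R \right)} = t + 4 \left(-4\right) = t - 16 = -16 + t$)
$L{\left(Q,A \right)} = -17 - Q$ ($L{\left(Q,A \right)} = \left(-16 - 1\right) - Q = -17 - Q$)
$\left(L{\left(k,-38 \right)} - 122\right) - 2589 = \left(\left(-17 - -16\right) - 122\right) - 2589 = \left(\left(-17 + 16\right) - 122\right) - 2589 = \left(-1 - 122\right) - 2589 = -123 - 2589 = -2712$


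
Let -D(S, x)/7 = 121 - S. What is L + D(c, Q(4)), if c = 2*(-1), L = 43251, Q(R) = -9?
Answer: 42390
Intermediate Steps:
c = -2
D(S, x) = -847 + 7*S (D(S, x) = -7*(121 - S) = -847 + 7*S)
L + D(c, Q(4)) = 43251 + (-847 + 7*(-2)) = 43251 + (-847 - 14) = 43251 - 861 = 42390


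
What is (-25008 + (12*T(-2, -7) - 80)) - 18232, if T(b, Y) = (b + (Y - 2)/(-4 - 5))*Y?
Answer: -43236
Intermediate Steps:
T(b, Y) = Y*(2/9 + b - Y/9) (T(b, Y) = (b + (-2 + Y)/(-9))*Y = (b + (-2 + Y)*(-⅑))*Y = (b + (2/9 - Y/9))*Y = (2/9 + b - Y/9)*Y = Y*(2/9 + b - Y/9))
(-25008 + (12*T(-2, -7) - 80)) - 18232 = (-25008 + (12*((⅑)*(-7)*(2 - 1*(-7) + 9*(-2))) - 80)) - 18232 = (-25008 + (12*((⅑)*(-7)*(2 + 7 - 18)) - 80)) - 18232 = (-25008 + (12*((⅑)*(-7)*(-9)) - 80)) - 18232 = (-25008 + (12*7 - 80)) - 18232 = (-25008 + (84 - 80)) - 18232 = (-25008 + 4) - 18232 = -25004 - 18232 = -43236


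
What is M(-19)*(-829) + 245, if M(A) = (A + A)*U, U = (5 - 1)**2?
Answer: 504277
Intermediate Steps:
U = 16 (U = 4**2 = 16)
M(A) = 32*A (M(A) = (A + A)*16 = (2*A)*16 = 32*A)
M(-19)*(-829) + 245 = (32*(-19))*(-829) + 245 = -608*(-829) + 245 = 504032 + 245 = 504277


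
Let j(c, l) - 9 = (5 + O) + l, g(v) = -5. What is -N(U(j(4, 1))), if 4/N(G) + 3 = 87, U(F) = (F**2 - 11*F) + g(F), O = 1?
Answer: -1/21 ≈ -0.047619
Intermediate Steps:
j(c, l) = 15 + l (j(c, l) = 9 + ((5 + 1) + l) = 9 + (6 + l) = 15 + l)
U(F) = -5 + F**2 - 11*F (U(F) = (F**2 - 11*F) - 5 = -5 + F**2 - 11*F)
N(G) = 1/21 (N(G) = 4/(-3 + 87) = 4/84 = 4*(1/84) = 1/21)
-N(U(j(4, 1))) = -1*1/21 = -1/21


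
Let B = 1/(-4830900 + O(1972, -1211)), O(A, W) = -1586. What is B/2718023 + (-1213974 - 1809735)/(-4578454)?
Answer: 9928959362664499187/15034278665650023703 ≈ 0.66042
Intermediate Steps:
B = -1/4832486 (B = 1/(-4830900 - 1586) = 1/(-4832486) = -1/4832486 ≈ -2.0693e-7)
B/2718023 + (-1213974 - 1809735)/(-4578454) = -1/4832486/2718023 + (-1213974 - 1809735)/(-4578454) = -1/4832486*1/2718023 - 3023709*(-1/4578454) = -1/13134808095178 + 3023709/4578454 = 9928959362664499187/15034278665650023703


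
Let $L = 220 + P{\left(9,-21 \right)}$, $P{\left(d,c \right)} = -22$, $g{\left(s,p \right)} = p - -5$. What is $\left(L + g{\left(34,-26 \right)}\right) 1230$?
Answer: $217710$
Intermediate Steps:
$g{\left(s,p \right)} = 5 + p$ ($g{\left(s,p \right)} = p + 5 = 5 + p$)
$L = 198$ ($L = 220 - 22 = 198$)
$\left(L + g{\left(34,-26 \right)}\right) 1230 = \left(198 + \left(5 - 26\right)\right) 1230 = \left(198 - 21\right) 1230 = 177 \cdot 1230 = 217710$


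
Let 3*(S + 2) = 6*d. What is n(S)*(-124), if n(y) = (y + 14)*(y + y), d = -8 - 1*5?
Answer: -97216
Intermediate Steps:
d = -13 (d = -8 - 5 = -13)
S = -28 (S = -2 + (6*(-13))/3 = -2 + (1/3)*(-78) = -2 - 26 = -28)
n(y) = 2*y*(14 + y) (n(y) = (14 + y)*(2*y) = 2*y*(14 + y))
n(S)*(-124) = (2*(-28)*(14 - 28))*(-124) = (2*(-28)*(-14))*(-124) = 784*(-124) = -97216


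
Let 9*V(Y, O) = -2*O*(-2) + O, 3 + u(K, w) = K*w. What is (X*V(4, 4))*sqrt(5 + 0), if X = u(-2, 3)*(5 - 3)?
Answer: -40*sqrt(5) ≈ -89.443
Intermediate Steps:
u(K, w) = -3 + K*w
X = -18 (X = (-3 - 2*3)*(5 - 3) = (-3 - 6)*2 = -9*2 = -18)
V(Y, O) = 5*O/9 (V(Y, O) = (-2*O*(-2) + O)/9 = (-(-4)*O + O)/9 = (4*O + O)/9 = (5*O)/9 = 5*O/9)
(X*V(4, 4))*sqrt(5 + 0) = (-10*4)*sqrt(5 + 0) = (-18*20/9)*sqrt(5) = -40*sqrt(5)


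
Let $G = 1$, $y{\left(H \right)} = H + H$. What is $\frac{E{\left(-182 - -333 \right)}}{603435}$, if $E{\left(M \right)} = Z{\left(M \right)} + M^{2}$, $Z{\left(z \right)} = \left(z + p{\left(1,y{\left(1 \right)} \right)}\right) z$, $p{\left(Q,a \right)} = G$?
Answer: $\frac{15251}{201145} \approx 0.075821$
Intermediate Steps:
$y{\left(H \right)} = 2 H$
$p{\left(Q,a \right)} = 1$
$Z{\left(z \right)} = z \left(1 + z\right)$ ($Z{\left(z \right)} = \left(z + 1\right) z = \left(1 + z\right) z = z \left(1 + z\right)$)
$E{\left(M \right)} = M^{2} + M \left(1 + M\right)$ ($E{\left(M \right)} = M \left(1 + M\right) + M^{2} = M^{2} + M \left(1 + M\right)$)
$\frac{E{\left(-182 - -333 \right)}}{603435} = \frac{\left(-182 - -333\right) \left(1 + 2 \left(-182 - -333\right)\right)}{603435} = \left(-182 + 333\right) \left(1 + 2 \left(-182 + 333\right)\right) \frac{1}{603435} = 151 \left(1 + 2 \cdot 151\right) \frac{1}{603435} = 151 \left(1 + 302\right) \frac{1}{603435} = 151 \cdot 303 \cdot \frac{1}{603435} = 45753 \cdot \frac{1}{603435} = \frac{15251}{201145}$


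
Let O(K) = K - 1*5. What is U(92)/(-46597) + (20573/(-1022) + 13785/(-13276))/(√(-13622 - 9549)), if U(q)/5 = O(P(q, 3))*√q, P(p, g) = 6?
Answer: -10*√23/46597 + 20515387*I*√23171/22456128308 ≈ -0.0010292 + 0.13906*I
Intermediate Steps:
O(K) = -5 + K (O(K) = K - 5 = -5 + K)
U(q) = 5*√q (U(q) = 5*((-5 + 6)*√q) = 5*(1*√q) = 5*√q)
U(92)/(-46597) + (20573/(-1022) + 13785/(-13276))/(√(-13622 - 9549)) = (5*√92)/(-46597) + (20573/(-1022) + 13785/(-13276))/(√(-13622 - 9549)) = (5*(2*√23))*(-1/46597) + (20573*(-1/1022) + 13785*(-1/13276))/(√(-23171)) = (10*√23)*(-1/46597) + (-2939/146 - 13785/13276)/((I*√23171)) = -10*√23/46597 - (-20515387)*I*√23171/22456128308 = -10*√23/46597 + 20515387*I*√23171/22456128308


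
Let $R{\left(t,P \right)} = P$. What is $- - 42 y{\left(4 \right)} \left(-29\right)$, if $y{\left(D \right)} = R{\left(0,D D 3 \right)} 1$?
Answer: $-58464$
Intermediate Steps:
$y{\left(D \right)} = 3 D^{2}$ ($y{\left(D \right)} = D D 3 \cdot 1 = D^{2} \cdot 3 \cdot 1 = 3 D^{2} \cdot 1 = 3 D^{2}$)
$- - 42 y{\left(4 \right)} \left(-29\right) = - - 42 \cdot 3 \cdot 4^{2} \left(-29\right) = - - 42 \cdot 3 \cdot 16 \left(-29\right) = - \left(-42\right) 48 \left(-29\right) = - \left(-2016\right) \left(-29\right) = \left(-1\right) 58464 = -58464$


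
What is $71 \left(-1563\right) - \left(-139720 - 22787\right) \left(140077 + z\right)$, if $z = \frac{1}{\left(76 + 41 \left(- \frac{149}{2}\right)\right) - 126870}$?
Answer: $\frac{5911582032068988}{259697} \approx 2.2763 \cdot 10^{10}$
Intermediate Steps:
$z = - \frac{2}{259697}$ ($z = \frac{1}{\left(76 + 41 \left(\left(-149\right) \frac{1}{2}\right)\right) - 126870} = \frac{1}{\left(76 + 41 \left(- \frac{149}{2}\right)\right) - 126870} = \frac{1}{\left(76 - \frac{6109}{2}\right) - 126870} = \frac{1}{- \frac{5957}{2} - 126870} = \frac{1}{- \frac{259697}{2}} = - \frac{2}{259697} \approx -7.7013 \cdot 10^{-6}$)
$71 \left(-1563\right) - \left(-139720 - 22787\right) \left(140077 + z\right) = 71 \left(-1563\right) - \left(-139720 - 22787\right) \left(140077 - \frac{2}{259697}\right) = -110973 - \left(-162507\right) \frac{36377576667}{259697} = -110973 - - \frac{5911610851424169}{259697} = -110973 + \frac{5911610851424169}{259697} = \frac{5911582032068988}{259697}$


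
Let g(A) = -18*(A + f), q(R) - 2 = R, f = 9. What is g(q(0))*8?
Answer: -1584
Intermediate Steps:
q(R) = 2 + R
g(A) = -162 - 18*A (g(A) = -18*(A + 9) = -18*(9 + A) = -162 - 18*A)
g(q(0))*8 = (-162 - 18*(2 + 0))*8 = (-162 - 18*2)*8 = (-162 - 36)*8 = -198*8 = -1584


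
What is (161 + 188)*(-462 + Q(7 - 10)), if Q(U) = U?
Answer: -162285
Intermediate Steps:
(161 + 188)*(-462 + Q(7 - 10)) = (161 + 188)*(-462 + (7 - 10)) = 349*(-462 - 3) = 349*(-465) = -162285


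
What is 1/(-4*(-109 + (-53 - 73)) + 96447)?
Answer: 1/97387 ≈ 1.0268e-5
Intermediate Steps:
1/(-4*(-109 + (-53 - 73)) + 96447) = 1/(-4*(-109 - 126) + 96447) = 1/(-4*(-235) + 96447) = 1/(940 + 96447) = 1/97387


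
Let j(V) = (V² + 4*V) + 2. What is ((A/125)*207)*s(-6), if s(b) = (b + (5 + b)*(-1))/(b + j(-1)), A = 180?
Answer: 7452/35 ≈ 212.91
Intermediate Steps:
j(V) = 2 + V² + 4*V
s(b) = -5/(-1 + b) (s(b) = (b + (5 + b)*(-1))/(b + (2 + (-1)² + 4*(-1))) = (b + (-5 - b))/(b + (2 + 1 - 4)) = -5/(b - 1) = -5/(-1 + b))
((A/125)*207)*s(-6) = ((180/125)*207)*(-5/(-1 - 6)) = ((180*(1/125))*207)*(-5/(-7)) = ((36/25)*207)*(-5*(-⅐)) = (7452/25)*(5/7) = 7452/35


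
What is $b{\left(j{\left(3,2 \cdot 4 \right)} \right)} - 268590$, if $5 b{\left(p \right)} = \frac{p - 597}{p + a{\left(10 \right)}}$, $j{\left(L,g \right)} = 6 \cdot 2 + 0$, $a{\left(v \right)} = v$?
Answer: $- \frac{5909097}{22} \approx -2.686 \cdot 10^{5}$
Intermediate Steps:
$j{\left(L,g \right)} = 12$ ($j{\left(L,g \right)} = 12 + 0 = 12$)
$b{\left(p \right)} = \frac{-597 + p}{5 \left(10 + p\right)}$ ($b{\left(p \right)} = \frac{\left(p - 597\right) \frac{1}{p + 10}}{5} = \frac{\left(-597 + p\right) \frac{1}{10 + p}}{5} = \frac{\frac{1}{10 + p} \left(-597 + p\right)}{5} = \frac{-597 + p}{5 \left(10 + p\right)}$)
$b{\left(j{\left(3,2 \cdot 4 \right)} \right)} - 268590 = \frac{-597 + 12}{5 \left(10 + 12\right)} - 268590 = \frac{1}{5} \cdot \frac{1}{22} \left(-585\right) - 268590 = - \frac{117}{22} - 268590 = - \frac{5909097}{22}$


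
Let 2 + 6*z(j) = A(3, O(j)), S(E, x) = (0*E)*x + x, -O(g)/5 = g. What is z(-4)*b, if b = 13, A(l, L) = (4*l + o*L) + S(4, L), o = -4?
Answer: -325/3 ≈ -108.33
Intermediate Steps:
O(g) = -5*g
S(E, x) = x (S(E, x) = 0*x + x = 0 + x = x)
A(l, L) = -3*L + 4*l (A(l, L) = (4*l - 4*L) + L = (-4*L + 4*l) + L = -3*L + 4*l)
z(j) = 5/3 + 5*j/2 (z(j) = -1/3 + (-(-15)*j + 4*3)/6 = -1/3 + (15*j + 12)/6 = -1/3 + (12 + 15*j)/6 = -1/3 + (2 + 5*j/2) = 5/3 + 5*j/2)
z(-4)*b = (5/3 + (5/2)*(-4))*13 = (5/3 - 10)*13 = -25/3*13 = -325/3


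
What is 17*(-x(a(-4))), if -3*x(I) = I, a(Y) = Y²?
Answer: 272/3 ≈ 90.667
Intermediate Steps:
x(I) = -I/3
17*(-x(a(-4))) = 17*(-(-1)*(-4)²/3) = 17*(-(-1)*16/3) = 17*(-1*(-16/3)) = 17*(16/3) = 272/3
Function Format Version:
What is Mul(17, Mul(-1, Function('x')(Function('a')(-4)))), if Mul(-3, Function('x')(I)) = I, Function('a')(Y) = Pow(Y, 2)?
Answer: Rational(272, 3) ≈ 90.667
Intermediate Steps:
Function('x')(I) = Mul(Rational(-1, 3), I)
Mul(17, Mul(-1, Function('x')(Function('a')(-4)))) = Mul(17, Mul(-1, Mul(Rational(-1, 3), Pow(-4, 2)))) = Mul(17, Mul(-1, Mul(Rational(-1, 3), 16))) = Mul(17, Mul(-1, Rational(-16, 3))) = Mul(17, Rational(16, 3)) = Rational(272, 3)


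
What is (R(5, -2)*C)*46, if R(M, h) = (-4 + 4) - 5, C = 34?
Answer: -7820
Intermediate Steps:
R(M, h) = -5 (R(M, h) = 0 - 5 = -5)
(R(5, -2)*C)*46 = -5*34*46 = -170*46 = -7820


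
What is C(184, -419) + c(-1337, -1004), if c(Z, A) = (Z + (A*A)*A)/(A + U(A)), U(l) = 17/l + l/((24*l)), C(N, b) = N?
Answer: 6097698413872/6047947 ≈ 1.0082e+6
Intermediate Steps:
U(l) = 1/24 + 17/l (U(l) = 17/l + l*(1/(24*l)) = 17/l + 1/24 = 1/24 + 17/l)
c(Z, A) = (Z + A³)/(A + (408 + A)/(24*A)) (c(Z, A) = (Z + (A*A)*A)/(A + (408 + A)/(24*A)) = (Z + A²*A)/(A + (408 + A)/(24*A)) = (Z + A³)/(A + (408 + A)/(24*A)))
C(184, -419) + c(-1337, -1004) = 184 + 24*(-1004)*(-1337 + (-1004)³)/(408 - 1004 + 24*(-1004)²) = 184 + 24*(-1004)*(-1337 - 1012048064)/(408 - 1004 + 24*1008016) = 184 + 24*(-1004)*(-1012049401)/(408 - 1004 + 24192384) = 184 + 24*(-1004)*(-1012049401)/24191788 = 184 + 24*(-1004)*(1/24191788)*(-1012049401) = 184 + 6096585591624/6047947 = 6097698413872/6047947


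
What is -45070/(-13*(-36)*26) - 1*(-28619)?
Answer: 174095461/6084 ≈ 28615.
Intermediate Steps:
-45070/(-13*(-36)*26) - 1*(-28619) = -45070/(468*26) + 28619 = -45070/12168 + 28619 = -45070*1/12168 + 28619 = -22535/6084 + 28619 = 174095461/6084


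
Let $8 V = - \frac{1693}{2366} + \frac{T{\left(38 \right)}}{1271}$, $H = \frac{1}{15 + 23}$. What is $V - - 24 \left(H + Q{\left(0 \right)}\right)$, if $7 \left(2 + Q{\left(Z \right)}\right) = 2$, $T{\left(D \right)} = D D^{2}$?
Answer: $- \frac{16091560561}{457092272} \approx -35.204$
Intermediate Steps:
$T{\left(D \right)} = D^{3}$
$Q{\left(Z \right)} = - \frac{12}{7}$ ($Q{\left(Z \right)} = -2 + \frac{1}{7} \cdot 2 = -2 + \frac{2}{7} = - \frac{12}{7}$)
$H = \frac{1}{38} \approx 0.026316$
$V = \frac{127675349}{24057488}$ ($V = \frac{- \frac{1693}{2366} + \frac{38^{3}}{1271}}{8} = \frac{\left(-1693\right) \frac{1}{2366} + 54872 \cdot \frac{1}{1271}}{8} = \frac{- \frac{1693}{2366} + \frac{54872}{1271}}{8} = \frac{1}{8} \cdot \frac{127675349}{3007186} = \frac{127675349}{24057488} \approx 5.3071$)
$V - - 24 \left(H + Q{\left(0 \right)}\right) = \frac{127675349}{24057488} - - 24 \left(\frac{1}{38} - \frac{12}{7}\right) = \frac{127675349}{24057488} - \left(-24\right) \left(- \frac{449}{266}\right) = \frac{127675349}{24057488} - \frac{5388}{133} = - \frac{16091560561}{457092272}$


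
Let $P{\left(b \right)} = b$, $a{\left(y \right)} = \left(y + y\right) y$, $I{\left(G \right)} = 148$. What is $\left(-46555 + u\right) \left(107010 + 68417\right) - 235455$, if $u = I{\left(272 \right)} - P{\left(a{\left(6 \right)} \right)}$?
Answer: $-8153906988$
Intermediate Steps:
$a{\left(y \right)} = 2 y^{2}$ ($a{\left(y \right)} = 2 y y = 2 y^{2}$)
$u = 76$ ($u = 148 - 2 \cdot 6^{2} = 148 - 2 \cdot 36 = 148 - 72 = 76$)
$\left(-46555 + u\right) \left(107010 + 68417\right) - 235455 = \left(-46555 + 76\right) \left(107010 + 68417\right) - 235455 = \left(-46479\right) 175427 - 235455 = -8153671533 - 235455 = -8153906988$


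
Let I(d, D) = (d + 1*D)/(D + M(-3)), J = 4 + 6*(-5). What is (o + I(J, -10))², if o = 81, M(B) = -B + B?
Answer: 178929/25 ≈ 7157.2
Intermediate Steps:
M(B) = 0
J = -26 (J = 4 - 30 = -26)
I(d, D) = (D + d)/D (I(d, D) = (d + 1*D)/(D + 0) = (d + D)/D = (D + d)/D)
(o + I(J, -10))² = (81 + (-10 - 26)/(-10))² = (81 - ⅒*(-36))² = (81 + 18/5)² = (423/5)² = 178929/25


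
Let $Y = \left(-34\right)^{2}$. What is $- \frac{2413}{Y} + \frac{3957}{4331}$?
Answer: $- \frac{5876411}{5006636} \approx -1.1737$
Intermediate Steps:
$Y = 1156$
$- \frac{2413}{Y} + \frac{3957}{4331} = - \frac{2413}{1156} + \frac{3957}{4331} = - \frac{5876411}{5006636}$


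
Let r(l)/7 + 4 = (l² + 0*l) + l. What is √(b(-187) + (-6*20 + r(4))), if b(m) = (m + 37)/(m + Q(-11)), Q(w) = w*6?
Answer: I*√474122/253 ≈ 2.7216*I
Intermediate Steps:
r(l) = -28 + 7*l + 7*l² (r(l) = -28 + 7*((l² + 0*l) + l) = -28 + 7*((l² + 0) + l) = -28 + 7*(l² + l) = -28 + 7*(l + l²) = -28 + (7*l + 7*l²) = -28 + 7*l + 7*l²)
Q(w) = 6*w
b(m) = (37 + m)/(-66 + m) (b(m) = (m + 37)/(m + 6*(-11)) = (37 + m)/(m - 66) = (37 + m)/(-66 + m))
√(b(-187) + (-6*20 + r(4))) = √((37 - 187)/(-66 - 187) + (-6*20 + (-28 + 7*4 + 7*4²))) = √(-150/(-253) + (-120 + (-28 + 28 + 7*16))) = √(-1/253*(-150) + (-120 + (-28 + 28 + 112))) = √(150/253 + (-120 + 112)) = √(150/253 - 8) = √(-1874/253) = I*√474122/253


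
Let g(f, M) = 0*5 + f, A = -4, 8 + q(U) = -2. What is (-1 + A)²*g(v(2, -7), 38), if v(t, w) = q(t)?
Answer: -250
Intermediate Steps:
q(U) = -10 (q(U) = -8 - 2 = -10)
v(t, w) = -10
g(f, M) = f (g(f, M) = 0 + f = f)
(-1 + A)²*g(v(2, -7), 38) = (-1 - 4)²*(-10) = (-5)²*(-10) = 25*(-10) = -250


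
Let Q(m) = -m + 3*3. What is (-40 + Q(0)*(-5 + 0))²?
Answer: 7225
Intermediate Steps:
Q(m) = 9 - m (Q(m) = -m + 9 = 9 - m)
(-40 + Q(0)*(-5 + 0))² = (-40 + (9 - 1*0)*(-5 + 0))² = (-40 + (9 + 0)*(-5))² = (-40 + 9*(-5))² = (-40 - 45)² = (-85)² = 7225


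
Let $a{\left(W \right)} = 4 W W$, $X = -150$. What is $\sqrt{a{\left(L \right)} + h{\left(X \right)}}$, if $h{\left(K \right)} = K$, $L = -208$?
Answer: $\sqrt{172906} \approx 415.82$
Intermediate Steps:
$a{\left(W \right)} = 4 W^{2}$
$\sqrt{a{\left(L \right)} + h{\left(X \right)}} = \sqrt{4 \left(-208\right)^{2} - 150} = \sqrt{4 \cdot 43264 - 150} = \sqrt{173056 - 150} = \sqrt{172906}$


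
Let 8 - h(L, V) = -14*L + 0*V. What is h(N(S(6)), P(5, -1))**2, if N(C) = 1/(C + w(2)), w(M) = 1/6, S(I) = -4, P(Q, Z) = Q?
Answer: 10000/529 ≈ 18.904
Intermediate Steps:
w(M) = 1/6
N(C) = 1/(1/6 + C) (N(C) = 1/(C + 1/6) = 1/(1/6 + C))
h(L, V) = 8 + 14*L (h(L, V) = 8 - (-14*L + 0*V) = 8 - (-14*L + 0) = 8 - (-14)*L = 8 + 14*L)
h(N(S(6)), P(5, -1))**2 = (8 + 14*(6/(1 + 6*(-4))))**2 = (8 + 14*(6/(1 - 24)))**2 = (8 + 14*(6/(-23)))**2 = (8 + 14*(6*(-1/23)))**2 = (8 + 14*(-6/23))**2 = (8 - 84/23)**2 = (100/23)**2 = 10000/529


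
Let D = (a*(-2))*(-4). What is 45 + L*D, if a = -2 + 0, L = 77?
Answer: -1187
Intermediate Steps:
a = -2
D = -16 (D = -2*(-2)*(-4) = 4*(-4) = -16)
45 + L*D = 45 + 77*(-16) = 45 - 1232 = -1187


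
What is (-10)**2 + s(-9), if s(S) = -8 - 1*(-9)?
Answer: 101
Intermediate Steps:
s(S) = 1 (s(S) = -8 + 9 = 1)
(-10)**2 + s(-9) = (-10)**2 + 1 = 100 + 1 = 101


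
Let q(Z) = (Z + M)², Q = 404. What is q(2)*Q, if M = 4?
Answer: 14544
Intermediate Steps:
q(Z) = (4 + Z)² (q(Z) = (Z + 4)² = (4 + Z)²)
q(2)*Q = (4 + 2)²*404 = 6²*404 = 36*404 = 14544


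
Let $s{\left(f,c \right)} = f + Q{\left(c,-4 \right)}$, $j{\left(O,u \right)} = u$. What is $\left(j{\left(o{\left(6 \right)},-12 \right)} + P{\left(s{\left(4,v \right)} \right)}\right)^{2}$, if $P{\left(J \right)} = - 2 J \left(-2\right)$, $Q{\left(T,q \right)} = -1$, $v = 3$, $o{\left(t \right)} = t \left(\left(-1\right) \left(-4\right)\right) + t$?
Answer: $0$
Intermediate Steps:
$o{\left(t \right)} = 5 t$ ($o{\left(t \right)} = t 4 + t = 4 t + t = 5 t$)
$s{\left(f,c \right)} = -1 + f$ ($s{\left(f,c \right)} = f - 1 = -1 + f$)
$P{\left(J \right)} = 4 J$
$\left(j{\left(o{\left(6 \right)},-12 \right)} + P{\left(s{\left(4,v \right)} \right)}\right)^{2} = \left(-12 + 4 \left(-1 + 4\right)\right)^{2} = \left(-12 + 4 \cdot 3\right)^{2} = \left(-12 + 12\right)^{2} = 0^{2} = 0$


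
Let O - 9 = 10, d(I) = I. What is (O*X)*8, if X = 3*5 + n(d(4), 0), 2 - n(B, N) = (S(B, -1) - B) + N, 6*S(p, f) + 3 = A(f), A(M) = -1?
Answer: 9880/3 ≈ 3293.3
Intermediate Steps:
S(p, f) = -⅔ (S(p, f) = -½ + (⅙)*(-1) = -½ - ⅙ = -⅔)
O = 19 (O = 9 + 10 = 19)
n(B, N) = 8/3 + B - N (n(B, N) = 2 - ((-⅔ - B) + N) = 2 - (-⅔ + N - B) = 2 + (⅔ + B - N) = 8/3 + B - N)
X = 65/3 (X = 3*5 + (8/3 + 4 - 1*0) = 15 + (8/3 + 4 + 0) = 15 + 20/3 = 65/3 ≈ 21.667)
(O*X)*8 = (19*(65/3))*8 = (1235/3)*8 = 9880/3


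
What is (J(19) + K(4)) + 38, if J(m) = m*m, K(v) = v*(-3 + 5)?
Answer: 407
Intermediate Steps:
K(v) = 2*v (K(v) = v*2 = 2*v)
J(m) = m²
(J(19) + K(4)) + 38 = (19² + 2*4) + 38 = (361 + 8) + 38 = 369 + 38 = 407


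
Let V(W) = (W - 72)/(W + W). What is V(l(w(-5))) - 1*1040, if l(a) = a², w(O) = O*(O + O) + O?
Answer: -467783/450 ≈ -1039.5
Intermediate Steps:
w(O) = O + 2*O² (w(O) = O*(2*O) + O = 2*O² + O = O + 2*O²)
V(W) = (-72 + W)/(2*W) (V(W) = (-72 + W)/((2*W)) = (-72 + W)*(1/(2*W)) = (-72 + W)/(2*W))
V(l(w(-5))) - 1*1040 = (-72 + (-5*(1 + 2*(-5)))²)/(2*((-5*(1 + 2*(-5)))²)) - 1*1040 = (-72 + (-5*(1 - 10))²)/(2*((-5*(1 - 10))²)) - 1040 = (-72 + (-5*(-9))²)/(2*((-5*(-9))²)) - 1040 = (-72 + 45²)/(2*(45²)) - 1040 = (½)*(-72 + 2025)/2025 - 1040 = (½)*(1/2025)*1953 - 1040 = 217/450 - 1040 = -467783/450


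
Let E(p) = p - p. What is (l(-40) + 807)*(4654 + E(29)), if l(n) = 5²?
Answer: 3872128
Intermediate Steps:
l(n) = 25
E(p) = 0
(l(-40) + 807)*(4654 + E(29)) = (25 + 807)*(4654 + 0) = 832*4654 = 3872128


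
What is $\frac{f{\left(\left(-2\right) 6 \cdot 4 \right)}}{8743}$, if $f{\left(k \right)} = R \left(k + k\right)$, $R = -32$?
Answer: $\frac{3072}{8743} \approx 0.35137$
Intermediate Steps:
$f{\left(k \right)} = - 64 k$ ($f{\left(k \right)} = - 32 \left(k + k\right) = - 32 \cdot 2 k = - 64 k$)
$\frac{f{\left(\left(-2\right) 6 \cdot 4 \right)}}{8743} = \frac{\left(-64\right) \left(-2\right) 6 \cdot 4}{8743} = - 64 \left(\left(-12\right) 4\right) \frac{1}{8743} = \left(-64\right) \left(-48\right) \frac{1}{8743} = 3072 \cdot \frac{1}{8743} = \frac{3072}{8743}$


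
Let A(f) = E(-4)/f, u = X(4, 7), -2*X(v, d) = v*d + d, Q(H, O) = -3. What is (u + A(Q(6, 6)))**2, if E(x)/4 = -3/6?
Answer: 10201/36 ≈ 283.36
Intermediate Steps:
E(x) = -2 (E(x) = 4*(-3/6) = 4*(-3*1/6) = 4*(-1/2) = -2)
X(v, d) = -d/2 - d*v/2 (X(v, d) = -(v*d + d)/2 = -(d*v + d)/2 = -(d + d*v)/2 = -d/2 - d*v/2)
u = -35/2 (u = -1/2*7*(1 + 4) = -1/2*7*5 = -35/2 ≈ -17.500)
A(f) = -2/f
(u + A(Q(6, 6)))**2 = (-35/2 - 2/(-3))**2 = (-35/2 - 2*(-1/3))**2 = (-35/2 + 2/3)**2 = (-101/6)**2 = 10201/36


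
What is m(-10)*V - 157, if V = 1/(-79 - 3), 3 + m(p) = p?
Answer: -12861/82 ≈ -156.84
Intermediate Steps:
m(p) = -3 + p
V = -1/82 (V = 1/(-82) = -1/82 ≈ -0.012195)
m(-10)*V - 157 = (-3 - 10)*(-1/82) - 157 = -13*(-1/82) - 157 = 13/82 - 157 = -12861/82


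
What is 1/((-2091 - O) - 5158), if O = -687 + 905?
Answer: -1/7467 ≈ -0.00013392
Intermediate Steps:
O = 218
1/((-2091 - O) - 5158) = 1/((-2091 - 1*218) - 5158) = 1/((-2091 - 218) - 5158) = 1/(-2309 - 5158) = 1/(-7467) = -1/7467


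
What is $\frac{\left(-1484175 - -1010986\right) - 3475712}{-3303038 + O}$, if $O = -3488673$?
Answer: $\frac{3948901}{6791711} \approx 0.58143$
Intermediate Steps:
$\frac{\left(-1484175 - -1010986\right) - 3475712}{-3303038 + O} = \frac{\left(-1484175 - -1010986\right) - 3475712}{-3303038 - 3488673} = \frac{\left(-1484175 + 1010986\right) - 3475712}{-6791711} = \left(-473189 - 3475712\right) \left(- \frac{1}{6791711}\right) = \left(-3948901\right) \left(- \frac{1}{6791711}\right) = \frac{3948901}{6791711}$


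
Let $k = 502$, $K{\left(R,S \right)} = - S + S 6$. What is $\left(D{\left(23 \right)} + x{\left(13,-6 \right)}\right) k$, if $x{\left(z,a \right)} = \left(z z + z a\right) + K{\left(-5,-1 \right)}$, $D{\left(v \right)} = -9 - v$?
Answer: $27108$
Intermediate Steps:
$K{\left(R,S \right)} = 5 S$ ($K{\left(R,S \right)} = - S + 6 S = 5 S$)
$x{\left(z,a \right)} = -5 + z^{2} + a z$ ($x{\left(z,a \right)} = \left(z z + z a\right) + 5 \left(-1\right) = \left(z^{2} + a z\right) - 5 = -5 + z^{2} + a z$)
$\left(D{\left(23 \right)} + x{\left(13,-6 \right)}\right) k = \left(\left(-9 - 23\right) - \left(83 - 169\right)\right) 502 = \left(\left(-9 - 23\right) - -86\right) 502 = \left(-32 + 86\right) 502 = 54 \cdot 502 = 27108$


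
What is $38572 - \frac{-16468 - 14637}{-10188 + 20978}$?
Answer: $\frac{83244597}{2158} \approx 38575.0$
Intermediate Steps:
$38572 - \frac{-16468 - 14637}{-10188 + 20978} = 38572 - - \frac{31105}{10790} = 38572 - \left(-31105\right) \frac{1}{10790} = 38572 - - \frac{6221}{2158} = 38572 + \frac{6221}{2158} = \frac{83244597}{2158}$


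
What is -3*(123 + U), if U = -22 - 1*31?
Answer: -210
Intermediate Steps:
U = -53 (U = -22 - 31 = -53)
-3*(123 + U) = -3*(123 - 53) = -3*70 = -210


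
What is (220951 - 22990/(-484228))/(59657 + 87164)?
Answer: 53495341909/35547419594 ≈ 1.5049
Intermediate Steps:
(220951 - 22990/(-484228))/(59657 + 87164) = (220951 - 22990*(-1/484228))/146821 = (220951 + 11495/242114)*(1/146821) = (53495341909/242114)*(1/146821) = 53495341909/35547419594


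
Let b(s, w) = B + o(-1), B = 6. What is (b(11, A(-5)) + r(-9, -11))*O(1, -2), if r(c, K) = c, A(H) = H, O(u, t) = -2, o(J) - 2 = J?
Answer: 4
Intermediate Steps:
o(J) = 2 + J
b(s, w) = 7 (b(s, w) = 6 + (2 - 1) = 6 + 1 = 7)
(b(11, A(-5)) + r(-9, -11))*O(1, -2) = (7 - 9)*(-2) = -2*(-2) = 4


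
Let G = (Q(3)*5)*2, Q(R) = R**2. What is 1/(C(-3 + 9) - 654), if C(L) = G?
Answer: -1/564 ≈ -0.0017731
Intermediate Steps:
G = 90 (G = (3**2*5)*2 = (9*5)*2 = 45*2 = 90)
C(L) = 90
1/(C(-3 + 9) - 654) = 1/(90 - 654) = 1/(-564) = -1/564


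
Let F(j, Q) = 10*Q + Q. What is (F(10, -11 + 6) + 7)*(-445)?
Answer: 21360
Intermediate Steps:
F(j, Q) = 11*Q
(F(10, -11 + 6) + 7)*(-445) = (11*(-11 + 6) + 7)*(-445) = (11*(-5) + 7)*(-445) = (-55 + 7)*(-445) = -48*(-445) = 21360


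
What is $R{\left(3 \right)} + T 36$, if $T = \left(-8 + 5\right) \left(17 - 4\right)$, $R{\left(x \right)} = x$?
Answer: $-1401$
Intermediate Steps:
$T = -39$ ($T = \left(-3\right) 13 = -39$)
$R{\left(3 \right)} + T 36 = 3 - 1404 = -1401$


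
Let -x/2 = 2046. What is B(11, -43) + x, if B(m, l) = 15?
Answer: -4077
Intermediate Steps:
x = -4092 (x = -2*2046 = -4092)
B(11, -43) + x = 15 - 4092 = -4077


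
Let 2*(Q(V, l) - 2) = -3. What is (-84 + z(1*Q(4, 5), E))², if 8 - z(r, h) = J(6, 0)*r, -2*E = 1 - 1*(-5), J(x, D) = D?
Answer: 5776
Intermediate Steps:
Q(V, l) = ½ (Q(V, l) = 2 + (½)*(-3) = 2 - 3/2 = ½)
E = -3 (E = -(1 - 1*(-5))/2 = -(1 + 5)/2 = -½*6 = -3)
z(r, h) = 8 (z(r, h) = 8 - 0*r = 8 - 1*0 = 8 + 0 = 8)
(-84 + z(1*Q(4, 5), E))² = (-84 + 8)² = (-76)² = 5776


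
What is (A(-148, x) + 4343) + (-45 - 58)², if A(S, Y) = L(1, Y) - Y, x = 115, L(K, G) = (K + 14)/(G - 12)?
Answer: 1528226/103 ≈ 14837.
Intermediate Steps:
L(K, G) = (14 + K)/(-12 + G)
A(S, Y) = -Y + 15/(-12 + Y) (A(S, Y) = (14 + 1)/(-12 + Y) - Y = 15/(-12 + Y) - Y = -Y + 15/(-12 + Y))
(A(-148, x) + 4343) + (-45 - 58)² = ((15 - 1*115*(-12 + 115))/(-12 + 115) + 4343) + (-45 - 58)² = ((15 - 1*115*103)/103 + 4343) + (-103)² = ((15 - 11845)/103 + 4343) + 10609 = ((1/103)*(-11830) + 4343) + 10609 = (-11830/103 + 4343) + 10609 = 435499/103 + 10609 = 1528226/103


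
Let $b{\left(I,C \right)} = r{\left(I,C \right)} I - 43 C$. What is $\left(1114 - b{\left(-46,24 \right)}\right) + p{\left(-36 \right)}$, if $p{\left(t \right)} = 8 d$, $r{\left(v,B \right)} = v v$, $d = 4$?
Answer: $99514$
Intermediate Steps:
$r{\left(v,B \right)} = v^{2}$
$b{\left(I,C \right)} = I^{3} - 43 C$ ($b{\left(I,C \right)} = I^{2} I - 43 C = I^{3} - 43 C$)
$p{\left(t \right)} = 32$ ($p{\left(t \right)} = 8 \cdot 4 = 32$)
$\left(1114 - b{\left(-46,24 \right)}\right) + p{\left(-36 \right)} = \left(1114 - \left(\left(-46\right)^{3} - 1032\right)\right) + 32 = \left(1114 - \left(-97336 - 1032\right)\right) + 32 = \left(1114 - -98368\right) + 32 = \left(1114 + 98368\right) + 32 = 99482 + 32 = 99514$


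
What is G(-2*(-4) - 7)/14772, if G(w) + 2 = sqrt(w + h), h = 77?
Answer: -1/7386 + sqrt(78)/14772 ≈ 0.00046248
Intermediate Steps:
G(w) = -2 + sqrt(77 + w) (G(w) = -2 + sqrt(w + 77) = -2 + sqrt(77 + w))
G(-2*(-4) - 7)/14772 = (-2 + sqrt(77 + (-2*(-4) - 7)))/14772 = (-2 + sqrt(77 + (8 - 7)))*(1/14772) = (-2 + sqrt(77 + 1))*(1/14772) = (-2 + sqrt(78))*(1/14772) = -1/7386 + sqrt(78)/14772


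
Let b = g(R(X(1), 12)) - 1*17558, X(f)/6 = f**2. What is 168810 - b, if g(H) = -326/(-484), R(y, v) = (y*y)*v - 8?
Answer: 45100893/242 ≈ 1.8637e+5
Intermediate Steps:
X(f) = 6*f**2
R(y, v) = -8 + v*y**2 (R(y, v) = y**2*v - 8 = v*y**2 - 8 = -8 + v*y**2)
g(H) = 163/242 (g(H) = -326*(-1/484) = 163/242)
b = -4248873/242 (b = 163/242 - 1*17558 = 163/242 - 17558 = -4248873/242 ≈ -17557.)
168810 - b = 168810 - 1*(-4248873/242) = 168810 + 4248873/242 = 45100893/242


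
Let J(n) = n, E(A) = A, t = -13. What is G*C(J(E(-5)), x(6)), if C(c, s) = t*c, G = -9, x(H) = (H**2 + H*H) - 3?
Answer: -585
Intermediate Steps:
x(H) = -3 + 2*H**2 (x(H) = (H**2 + H**2) - 3 = 2*H**2 - 3 = -3 + 2*H**2)
C(c, s) = -13*c
G*C(J(E(-5)), x(6)) = -(-117)*(-5) = -9*65 = -585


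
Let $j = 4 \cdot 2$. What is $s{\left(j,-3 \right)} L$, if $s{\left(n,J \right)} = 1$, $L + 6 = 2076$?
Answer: $2070$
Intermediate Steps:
$L = 2070$ ($L = -6 + 2076 = 2070$)
$j = 8$
$s{\left(j,-3 \right)} L = 1 \cdot 2070 = 2070$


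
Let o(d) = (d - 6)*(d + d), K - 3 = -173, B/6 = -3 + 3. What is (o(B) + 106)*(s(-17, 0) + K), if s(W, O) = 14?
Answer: -16536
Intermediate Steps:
B = 0 (B = 6*(-3 + 3) = 6*0 = 0)
K = -170 (K = 3 - 173 = -170)
o(d) = 2*d*(-6 + d) (o(d) = (-6 + d)*(2*d) = 2*d*(-6 + d))
(o(B) + 106)*(s(-17, 0) + K) = (2*0*(-6 + 0) + 106)*(14 - 170) = (2*0*(-6) + 106)*(-156) = (0 + 106)*(-156) = 106*(-156) = -16536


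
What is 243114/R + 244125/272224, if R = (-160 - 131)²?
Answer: 28951404887/7684066848 ≈ 3.7677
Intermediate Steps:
R = 84681 (R = (-291)² = 84681)
243114/R + 244125/272224 = 243114/84681 + 244125/272224 = 243114*(1/84681) + 244125*(1/272224) = 81038/28227 + 244125/272224 = 28951404887/7684066848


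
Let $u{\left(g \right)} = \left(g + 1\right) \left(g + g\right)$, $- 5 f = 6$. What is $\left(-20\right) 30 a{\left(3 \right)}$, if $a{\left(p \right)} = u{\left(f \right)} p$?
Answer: $-864$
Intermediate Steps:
$f = - \frac{6}{5}$ ($f = \left(- \frac{1}{5}\right) 6 = - \frac{6}{5} \approx -1.2$)
$u{\left(g \right)} = 2 g \left(1 + g\right)$ ($u{\left(g \right)} = \left(1 + g\right) 2 g = 2 g \left(1 + g\right)$)
$a{\left(p \right)} = \frac{12 p}{25}$ ($a{\left(p \right)} = 2 \left(- \frac{6}{5}\right) \left(1 - \frac{6}{5}\right) p = 2 \left(- \frac{6}{5}\right) \left(- \frac{1}{5}\right) p = \frac{12 p}{25}$)
$\left(-20\right) 30 a{\left(3 \right)} = \left(-20\right) 30 \cdot \frac{12}{25} \cdot 3 = \left(-600\right) \frac{36}{25} = -864$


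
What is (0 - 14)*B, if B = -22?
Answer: 308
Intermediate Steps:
(0 - 14)*B = (0 - 14)*(-22) = -14*(-22) = 308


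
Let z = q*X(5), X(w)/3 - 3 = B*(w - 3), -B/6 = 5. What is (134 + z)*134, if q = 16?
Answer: -348668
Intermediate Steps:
B = -30 (B = -6*5 = -30)
X(w) = 279 - 90*w (X(w) = 9 + 3*(-30*(w - 3)) = 9 + 3*(-30*(-3 + w)) = 9 + 3*(90 - 30*w) = 9 + (270 - 90*w) = 279 - 90*w)
z = -2736 (z = 16*(279 - 90*5) = 16*(279 - 450) = 16*(-171) = -2736)
(134 + z)*134 = (134 - 2736)*134 = -2602*134 = -348668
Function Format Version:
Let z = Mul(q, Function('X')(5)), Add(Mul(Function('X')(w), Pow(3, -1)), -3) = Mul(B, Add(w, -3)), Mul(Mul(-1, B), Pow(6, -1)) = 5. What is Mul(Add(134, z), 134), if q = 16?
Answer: -348668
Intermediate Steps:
B = -30 (B = Mul(-6, 5) = -30)
Function('X')(w) = Add(279, Mul(-90, w)) (Function('X')(w) = Add(9, Mul(3, Mul(-30, Add(w, -3)))) = Add(9, Mul(3, Mul(-30, Add(-3, w)))) = Add(9, Mul(3, Add(90, Mul(-30, w)))) = Add(9, Add(270, Mul(-90, w))) = Add(279, Mul(-90, w)))
z = -2736 (z = Mul(16, Add(279, Mul(-90, 5))) = Mul(16, Add(279, -450)) = Mul(16, -171) = -2736)
Mul(Add(134, z), 134) = Mul(Add(134, -2736), 134) = Mul(-2602, 134) = -348668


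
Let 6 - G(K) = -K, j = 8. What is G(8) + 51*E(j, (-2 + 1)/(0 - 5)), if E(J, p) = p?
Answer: 121/5 ≈ 24.200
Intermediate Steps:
G(K) = 6 + K (G(K) = 6 - (-1)*K = 6 + K)
G(8) + 51*E(j, (-2 + 1)/(0 - 5)) = (6 + 8) + 51*((-2 + 1)/(0 - 5)) = 14 + 51*(-1/(-5)) = 14 + 51*(-1*(-⅕)) = 14 + 51*(⅕) = 14 + 51/5 = 121/5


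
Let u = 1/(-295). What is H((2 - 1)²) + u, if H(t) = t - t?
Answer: -1/295 ≈ -0.0033898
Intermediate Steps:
u = -1/295 ≈ -0.0033898
H(t) = 0
H((2 - 1)²) + u = 0 - 1/295 = -1/295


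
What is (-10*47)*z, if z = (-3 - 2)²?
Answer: -11750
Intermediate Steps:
z = 25 (z = (-5)² = 25)
(-10*47)*z = -10*47*25 = -470*25 = -11750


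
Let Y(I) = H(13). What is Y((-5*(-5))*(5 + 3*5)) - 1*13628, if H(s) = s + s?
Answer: -13602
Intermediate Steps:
H(s) = 2*s
Y(I) = 26 (Y(I) = 2*13 = 26)
Y((-5*(-5))*(5 + 3*5)) - 1*13628 = 26 - 1*13628 = 26 - 13628 = -13602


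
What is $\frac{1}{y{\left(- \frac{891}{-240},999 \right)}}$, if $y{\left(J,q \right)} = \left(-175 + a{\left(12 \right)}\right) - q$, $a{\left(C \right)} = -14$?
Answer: $- \frac{1}{1188} \approx -0.00084175$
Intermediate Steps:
$y{\left(J,q \right)} = -189 - q$ ($y{\left(J,q \right)} = \left(-175 - 14\right) - q = -189 - q$)
$\frac{1}{y{\left(- \frac{891}{-240},999 \right)}} = \frac{1}{-189 - 999} = \frac{1}{-1188} = - \frac{1}{1188}$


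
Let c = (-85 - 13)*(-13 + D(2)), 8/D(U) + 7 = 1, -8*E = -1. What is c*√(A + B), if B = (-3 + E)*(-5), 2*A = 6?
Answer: 2107*√278/6 ≈ 5855.1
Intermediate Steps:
A = 3 (A = (½)*6 = 3)
E = ⅛ (E = -⅛*(-1) = ⅛ ≈ 0.12500)
D(U) = -4/3 (D(U) = 8/(-7 + 1) = 8/(-6) = 8*(-⅙) = -4/3)
B = 115/8 (B = (-3 + ⅛)*(-5) = -23/8*(-5) = 115/8 ≈ 14.375)
c = 4214/3 (c = (-85 - 13)*(-13 - 4/3) = -98*(-43/3) = 4214/3 ≈ 1404.7)
c*√(A + B) = 4214*√(3 + 115/8)/3 = 4214*√(139/8)/3 = 4214*(√278/4)/3 = 2107*√278/6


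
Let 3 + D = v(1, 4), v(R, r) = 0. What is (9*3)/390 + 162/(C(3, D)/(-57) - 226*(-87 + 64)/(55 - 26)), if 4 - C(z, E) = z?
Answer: 2882961/2962570 ≈ 0.97313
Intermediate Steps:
D = -3 (D = -3 + 0 = -3)
C(z, E) = 4 - z
(9*3)/390 + 162/(C(3, D)/(-57) - 226*(-87 + 64)/(55 - 26)) = (9*3)/390 + 162/((4 - 1*3)/(-57) - 226*(-87 + 64)/(55 - 26)) = 27*(1/390) + 162/((4 - 3)*(-1/57) - 226/(29/(-23))) = 9/130 + 162/(1*(-1/57) - 226/(29*(-1/23))) = 9/130 + 162/(-1/57 - 226/(-29/23)) = 9/130 + 162/(-1/57 - 226*(-23/29)) = 9/130 + 162/(-1/57 + 5198/29) = 9/130 + 162/(296257/1653) = 9/130 + 162*(1653/296257) = 9/130 + 267786/296257 = 2882961/2962570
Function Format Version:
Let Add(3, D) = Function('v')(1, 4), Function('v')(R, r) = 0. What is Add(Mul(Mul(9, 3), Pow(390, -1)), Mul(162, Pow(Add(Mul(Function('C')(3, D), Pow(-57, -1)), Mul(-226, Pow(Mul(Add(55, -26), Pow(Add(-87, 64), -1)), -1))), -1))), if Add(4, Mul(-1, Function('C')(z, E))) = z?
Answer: Rational(2882961, 2962570) ≈ 0.97313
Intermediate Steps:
D = -3 (D = Add(-3, 0) = -3)
Function('C')(z, E) = Add(4, Mul(-1, z))
Add(Mul(Mul(9, 3), Pow(390, -1)), Mul(162, Pow(Add(Mul(Function('C')(3, D), Pow(-57, -1)), Mul(-226, Pow(Mul(Add(55, -26), Pow(Add(-87, 64), -1)), -1))), -1))) = Add(Mul(Mul(9, 3), Pow(390, -1)), Mul(162, Pow(Add(Mul(Add(4, Mul(-1, 3)), Pow(-57, -1)), Mul(-226, Pow(Mul(Add(55, -26), Pow(Add(-87, 64), -1)), -1))), -1))) = Add(Mul(27, Rational(1, 390)), Mul(162, Pow(Add(Mul(Add(4, -3), Rational(-1, 57)), Mul(-226, Pow(Mul(29, Pow(-23, -1)), -1))), -1))) = Add(Rational(9, 130), Mul(162, Pow(Add(Mul(1, Rational(-1, 57)), Mul(-226, Pow(Mul(29, Rational(-1, 23)), -1))), -1))) = Add(Rational(9, 130), Mul(162, Pow(Add(Rational(-1, 57), Mul(-226, Pow(Rational(-29, 23), -1))), -1))) = Add(Rational(9, 130), Mul(162, Pow(Add(Rational(-1, 57), Mul(-226, Rational(-23, 29))), -1))) = Add(Rational(9, 130), Mul(162, Pow(Add(Rational(-1, 57), Rational(5198, 29)), -1))) = Add(Rational(9, 130), Mul(162, Pow(Rational(296257, 1653), -1))) = Add(Rational(9, 130), Mul(162, Rational(1653, 296257))) = Add(Rational(9, 130), Rational(267786, 296257)) = Rational(2882961, 2962570)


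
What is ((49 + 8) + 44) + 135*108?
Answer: 14681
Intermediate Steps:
((49 + 8) + 44) + 135*108 = (57 + 44) + 14580 = 101 + 14580 = 14681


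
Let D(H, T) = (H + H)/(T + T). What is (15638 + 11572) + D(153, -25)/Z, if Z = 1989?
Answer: 8843249/325 ≈ 27210.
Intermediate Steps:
D(H, T) = H/T (D(H, T) = (2*H)/((2*T)) = (2*H)*(1/(2*T)) = H/T)
(15638 + 11572) + D(153, -25)/Z = (15638 + 11572) + (153/(-25))/1989 = 27210 + (153*(-1/25))*(1/1989) = 27210 - 153/25*1/1989 = 27210 - 1/325 = 8843249/325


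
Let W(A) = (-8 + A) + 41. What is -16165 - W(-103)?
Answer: -16095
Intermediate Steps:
W(A) = 33 + A
-16165 - W(-103) = -16165 - (33 - 103) = -16165 - 1*(-70) = -16165 + 70 = -16095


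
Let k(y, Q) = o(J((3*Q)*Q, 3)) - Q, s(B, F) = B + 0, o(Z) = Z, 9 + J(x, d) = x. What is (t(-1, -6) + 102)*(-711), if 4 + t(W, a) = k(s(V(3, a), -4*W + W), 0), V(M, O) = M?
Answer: -63279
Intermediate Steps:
J(x, d) = -9 + x
s(B, F) = B
k(y, Q) = -9 - Q + 3*Q² (k(y, Q) = (-9 + (3*Q)*Q) - Q = (-9 + 3*Q²) - Q = -9 - Q + 3*Q²)
t(W, a) = -13 (t(W, a) = -4 + (-9 - 1*0 + 3*0²) = -4 + (-9 + 0 + 3*0) = -4 + (-9 + 0 + 0) = -4 - 9 = -13)
(t(-1, -6) + 102)*(-711) = (-13 + 102)*(-711) = 89*(-711) = -63279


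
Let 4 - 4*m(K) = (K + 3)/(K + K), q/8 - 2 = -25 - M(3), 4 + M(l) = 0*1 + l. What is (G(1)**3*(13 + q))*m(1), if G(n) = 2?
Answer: -652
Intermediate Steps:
M(l) = -4 + l (M(l) = -4 + (0*1 + l) = -4 + (0 + l) = -4 + l)
q = -176 (q = 16 + 8*(-25 - (-4 + 3)) = 16 + 8*(-25 - 1*(-1)) = 16 + 8*(-25 + 1) = 16 + 8*(-24) = 16 - 192 = -176)
m(K) = 1 - (3 + K)/(8*K) (m(K) = 1 - (K + 3)/(4*(K + K)) = 1 - (3 + K)/(4*(2*K)) = 1 - (3 + K)*1/(2*K)/4 = 1 - (3 + K)/(8*K))
(G(1)**3*(13 + q))*m(1) = (2**3*(13 - 176))*((1/8)*(-3 + 7*1)/1) = (8*(-163))*((1/8)*1*(-3 + 7)) = -163*4 = -1304*1/2 = -652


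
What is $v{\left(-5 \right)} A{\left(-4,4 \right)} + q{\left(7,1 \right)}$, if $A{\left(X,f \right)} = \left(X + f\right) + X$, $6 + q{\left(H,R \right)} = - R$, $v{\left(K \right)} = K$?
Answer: $13$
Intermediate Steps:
$q{\left(H,R \right)} = -6 - R$
$A{\left(X,f \right)} = f + 2 X$
$v{\left(-5 \right)} A{\left(-4,4 \right)} + q{\left(7,1 \right)} = - 5 \left(4 + 2 \left(-4\right)\right) - 7 = - 5 \left(4 - 8\right) - 7 = \left(-5\right) \left(-4\right) - 7 = 20 - 7 = 13$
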